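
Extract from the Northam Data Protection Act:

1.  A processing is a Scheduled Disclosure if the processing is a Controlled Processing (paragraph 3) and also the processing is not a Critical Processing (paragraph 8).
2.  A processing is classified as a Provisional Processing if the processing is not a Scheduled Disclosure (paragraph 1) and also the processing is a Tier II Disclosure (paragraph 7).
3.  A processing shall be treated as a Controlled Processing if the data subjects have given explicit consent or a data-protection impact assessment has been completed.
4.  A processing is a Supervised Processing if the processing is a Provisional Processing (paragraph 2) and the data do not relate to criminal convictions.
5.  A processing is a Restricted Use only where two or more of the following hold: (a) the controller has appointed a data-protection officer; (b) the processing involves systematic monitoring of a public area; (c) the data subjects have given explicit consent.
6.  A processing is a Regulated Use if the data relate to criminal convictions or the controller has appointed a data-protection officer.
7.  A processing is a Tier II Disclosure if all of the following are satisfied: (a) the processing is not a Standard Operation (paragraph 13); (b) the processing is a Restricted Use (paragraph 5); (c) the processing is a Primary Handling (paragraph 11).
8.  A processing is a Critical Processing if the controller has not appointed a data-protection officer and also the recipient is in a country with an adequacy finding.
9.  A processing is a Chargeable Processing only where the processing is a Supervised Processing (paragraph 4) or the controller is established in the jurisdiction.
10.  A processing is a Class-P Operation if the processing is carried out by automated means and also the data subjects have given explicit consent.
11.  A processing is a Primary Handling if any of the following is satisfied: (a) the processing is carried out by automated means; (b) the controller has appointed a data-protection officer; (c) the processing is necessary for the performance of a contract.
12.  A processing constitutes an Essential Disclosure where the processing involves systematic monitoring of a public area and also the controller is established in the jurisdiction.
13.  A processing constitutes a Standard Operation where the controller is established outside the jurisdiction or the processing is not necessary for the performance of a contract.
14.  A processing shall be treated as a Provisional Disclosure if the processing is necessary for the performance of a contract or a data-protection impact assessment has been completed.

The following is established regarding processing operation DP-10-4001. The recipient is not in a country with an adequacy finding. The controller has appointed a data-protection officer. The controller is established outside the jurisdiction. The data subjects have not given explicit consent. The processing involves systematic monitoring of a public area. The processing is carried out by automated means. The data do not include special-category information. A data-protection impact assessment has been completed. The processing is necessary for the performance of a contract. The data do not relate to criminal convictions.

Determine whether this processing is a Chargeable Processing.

No

paragraph 3 — Controlled Processing: [the data subjects have given explicit consent? no] OR [a data-protection impact assessment has been completed? yes] → satisfied.
paragraph 8 — Critical Processing: [the controller has not appointed a data-protection officer? no] AND [the recipient is in a country with an adequacy finding? no] → not satisfied.
paragraph 1 — Scheduled Disclosure: [Controlled Processing (paragraph 3)? yes] AND [not a Critical Processing (paragraph 8)? yes] → satisfied.
paragraph 13 — Standard Operation: [the controller is established outside the jurisdiction? yes] OR [the processing is not necessary for the performance of a contract? no] → satisfied.
paragraph 5 — Restricted Use: the controller has appointed a data-protection officer? yes; the processing involves systematic monitoring of a public area? yes; the data subjects have given explicit consent? no — 2 of 3 hold (need ≥2) → satisfied.
paragraph 11 — Primary Handling: [the processing is carried out by automated means? yes] OR [the controller has appointed a data-protection officer? yes] OR [the processing is necessary for the performance of a contract? yes] → satisfied.
paragraph 7 — Tier II Disclosure: [not a Standard Operation (paragraph 13)? no] AND [Restricted Use (paragraph 5)? yes] AND [Primary Handling (paragraph 11)? yes] → not satisfied.
paragraph 2 — Provisional Processing: [not a Scheduled Disclosure (paragraph 1)? no] AND [Tier II Disclosure (paragraph 7)? no] → not satisfied.
paragraph 4 — Supervised Processing: [Provisional Processing (paragraph 2)? no] AND [the data do not relate to criminal convictions? yes] → not satisfied.
paragraph 9 — Chargeable Processing: [Supervised Processing (paragraph 4)? no] OR [the controller is established in the jurisdiction? no] → not satisfied.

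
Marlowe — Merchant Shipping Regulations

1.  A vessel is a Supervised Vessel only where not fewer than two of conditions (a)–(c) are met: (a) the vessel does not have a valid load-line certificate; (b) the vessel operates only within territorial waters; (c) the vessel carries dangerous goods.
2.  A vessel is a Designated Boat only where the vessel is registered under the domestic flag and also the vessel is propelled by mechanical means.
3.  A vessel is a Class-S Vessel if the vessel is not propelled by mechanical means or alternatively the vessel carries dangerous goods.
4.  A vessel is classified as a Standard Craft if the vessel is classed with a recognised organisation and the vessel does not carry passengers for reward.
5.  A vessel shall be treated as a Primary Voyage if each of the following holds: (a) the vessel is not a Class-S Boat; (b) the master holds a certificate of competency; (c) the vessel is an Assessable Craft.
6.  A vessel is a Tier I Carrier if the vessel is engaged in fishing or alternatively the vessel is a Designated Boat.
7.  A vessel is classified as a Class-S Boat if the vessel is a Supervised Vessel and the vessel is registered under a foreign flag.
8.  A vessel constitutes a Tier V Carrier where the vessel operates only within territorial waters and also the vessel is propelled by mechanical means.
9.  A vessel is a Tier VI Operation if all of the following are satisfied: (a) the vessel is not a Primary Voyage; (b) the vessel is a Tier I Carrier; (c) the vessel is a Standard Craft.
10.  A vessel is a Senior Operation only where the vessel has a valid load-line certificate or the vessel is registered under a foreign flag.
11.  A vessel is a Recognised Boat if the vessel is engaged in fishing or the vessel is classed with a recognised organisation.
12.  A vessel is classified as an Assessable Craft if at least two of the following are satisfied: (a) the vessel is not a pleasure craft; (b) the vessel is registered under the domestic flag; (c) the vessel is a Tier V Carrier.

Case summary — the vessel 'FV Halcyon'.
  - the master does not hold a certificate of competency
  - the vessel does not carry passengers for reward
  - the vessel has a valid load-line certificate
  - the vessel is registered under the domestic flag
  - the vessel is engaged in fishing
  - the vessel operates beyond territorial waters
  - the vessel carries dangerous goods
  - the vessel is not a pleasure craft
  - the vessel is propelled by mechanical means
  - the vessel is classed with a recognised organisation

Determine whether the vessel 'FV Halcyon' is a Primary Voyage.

No

paragraph 1 — Supervised Vessel: the vessel does not have a valid load-line certificate? no; the vessel operates only within territorial waters? no; the vessel carries dangerous goods? yes — 1 of 3 hold (need ≥2) → not satisfied.
paragraph 7 — Class-S Boat: [Supervised Vessel (paragraph 1)? no] AND [the vessel is registered under a foreign flag? no] → not satisfied.
paragraph 8 — Tier V Carrier: [the vessel operates only within territorial waters? no] AND [the vessel is propelled by mechanical means? yes] → not satisfied.
paragraph 12 — Assessable Craft: the vessel is not a pleasure craft? yes; the vessel is registered under the domestic flag? yes; Tier V Carrier (paragraph 8)? no — 2 of 3 hold (need ≥2) → satisfied.
paragraph 5 — Primary Voyage: [not a Class-S Boat (paragraph 7)? yes] AND [the master holds a certificate of competency? no] AND [Assessable Craft (paragraph 12)? yes] → not satisfied.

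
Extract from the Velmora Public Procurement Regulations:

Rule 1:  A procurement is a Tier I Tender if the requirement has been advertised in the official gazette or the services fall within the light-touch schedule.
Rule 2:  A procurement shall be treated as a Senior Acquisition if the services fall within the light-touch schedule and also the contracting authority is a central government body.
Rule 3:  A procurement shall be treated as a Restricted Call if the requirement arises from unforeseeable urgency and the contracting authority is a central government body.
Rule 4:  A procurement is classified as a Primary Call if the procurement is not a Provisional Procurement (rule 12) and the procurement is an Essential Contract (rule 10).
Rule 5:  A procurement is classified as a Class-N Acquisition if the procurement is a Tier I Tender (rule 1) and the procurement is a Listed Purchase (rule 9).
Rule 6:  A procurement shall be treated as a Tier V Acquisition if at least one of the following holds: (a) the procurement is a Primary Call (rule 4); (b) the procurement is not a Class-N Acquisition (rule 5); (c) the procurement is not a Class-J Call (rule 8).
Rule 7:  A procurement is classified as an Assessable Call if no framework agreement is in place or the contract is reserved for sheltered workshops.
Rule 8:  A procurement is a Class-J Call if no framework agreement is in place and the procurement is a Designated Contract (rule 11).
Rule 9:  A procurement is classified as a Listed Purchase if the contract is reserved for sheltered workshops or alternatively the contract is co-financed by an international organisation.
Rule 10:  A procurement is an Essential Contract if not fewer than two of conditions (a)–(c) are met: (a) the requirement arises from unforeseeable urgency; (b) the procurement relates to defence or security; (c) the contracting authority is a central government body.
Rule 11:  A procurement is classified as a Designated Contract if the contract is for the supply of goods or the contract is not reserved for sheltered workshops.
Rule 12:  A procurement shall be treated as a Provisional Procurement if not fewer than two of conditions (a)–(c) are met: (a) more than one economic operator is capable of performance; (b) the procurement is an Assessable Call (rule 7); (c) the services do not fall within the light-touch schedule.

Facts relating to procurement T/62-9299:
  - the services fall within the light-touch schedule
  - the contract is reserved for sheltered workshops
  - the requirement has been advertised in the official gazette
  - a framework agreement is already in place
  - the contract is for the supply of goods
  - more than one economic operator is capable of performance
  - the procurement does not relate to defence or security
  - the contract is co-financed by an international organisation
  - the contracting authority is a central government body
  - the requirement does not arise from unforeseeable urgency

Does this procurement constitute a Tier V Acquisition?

rule 7 — Assessable Call: [no framework agreement is in place? no] OR [the contract is reserved for sheltered workshops? yes] → satisfied.
rule 12 — Provisional Procurement: more than one economic operator is capable of performance? yes; Assessable Call (rule 7)? yes; the services do not fall within the light-touch schedule? no — 2 of 3 hold (need ≥2) → satisfied.
rule 10 — Essential Contract: the requirement arises from unforeseeable urgency? no; the procurement relates to defence or security? no; the contracting authority is a central government body? yes — 1 of 3 hold (need ≥2) → not satisfied.
rule 4 — Primary Call: [not a Provisional Procurement (rule 12)? no] AND [Essential Contract (rule 10)? no] → not satisfied.
rule 1 — Tier I Tender: [the requirement has been advertised in the official gazette? yes] OR [the services fall within the light-touch schedule? yes] → satisfied.
rule 9 — Listed Purchase: [the contract is reserved for sheltered workshops? yes] OR [the contract is co-financed by an international organisation? yes] → satisfied.
rule 5 — Class-N Acquisition: [Tier I Tender (rule 1)? yes] AND [Listed Purchase (rule 9)? yes] → satisfied.
rule 11 — Designated Contract: [the contract is for the supply of goods? yes] OR [the contract is not reserved for sheltered workshops? no] → satisfied.
rule 8 — Class-J Call: [no framework agreement is in place? no] AND [Designated Contract (rule 11)? yes] → not satisfied.
rule 6 — Tier V Acquisition: [Primary Call (rule 4)? no] OR [not a Class-N Acquisition (rule 5)? no] OR [not a Class-J Call (rule 8)? yes] → satisfied.

Yes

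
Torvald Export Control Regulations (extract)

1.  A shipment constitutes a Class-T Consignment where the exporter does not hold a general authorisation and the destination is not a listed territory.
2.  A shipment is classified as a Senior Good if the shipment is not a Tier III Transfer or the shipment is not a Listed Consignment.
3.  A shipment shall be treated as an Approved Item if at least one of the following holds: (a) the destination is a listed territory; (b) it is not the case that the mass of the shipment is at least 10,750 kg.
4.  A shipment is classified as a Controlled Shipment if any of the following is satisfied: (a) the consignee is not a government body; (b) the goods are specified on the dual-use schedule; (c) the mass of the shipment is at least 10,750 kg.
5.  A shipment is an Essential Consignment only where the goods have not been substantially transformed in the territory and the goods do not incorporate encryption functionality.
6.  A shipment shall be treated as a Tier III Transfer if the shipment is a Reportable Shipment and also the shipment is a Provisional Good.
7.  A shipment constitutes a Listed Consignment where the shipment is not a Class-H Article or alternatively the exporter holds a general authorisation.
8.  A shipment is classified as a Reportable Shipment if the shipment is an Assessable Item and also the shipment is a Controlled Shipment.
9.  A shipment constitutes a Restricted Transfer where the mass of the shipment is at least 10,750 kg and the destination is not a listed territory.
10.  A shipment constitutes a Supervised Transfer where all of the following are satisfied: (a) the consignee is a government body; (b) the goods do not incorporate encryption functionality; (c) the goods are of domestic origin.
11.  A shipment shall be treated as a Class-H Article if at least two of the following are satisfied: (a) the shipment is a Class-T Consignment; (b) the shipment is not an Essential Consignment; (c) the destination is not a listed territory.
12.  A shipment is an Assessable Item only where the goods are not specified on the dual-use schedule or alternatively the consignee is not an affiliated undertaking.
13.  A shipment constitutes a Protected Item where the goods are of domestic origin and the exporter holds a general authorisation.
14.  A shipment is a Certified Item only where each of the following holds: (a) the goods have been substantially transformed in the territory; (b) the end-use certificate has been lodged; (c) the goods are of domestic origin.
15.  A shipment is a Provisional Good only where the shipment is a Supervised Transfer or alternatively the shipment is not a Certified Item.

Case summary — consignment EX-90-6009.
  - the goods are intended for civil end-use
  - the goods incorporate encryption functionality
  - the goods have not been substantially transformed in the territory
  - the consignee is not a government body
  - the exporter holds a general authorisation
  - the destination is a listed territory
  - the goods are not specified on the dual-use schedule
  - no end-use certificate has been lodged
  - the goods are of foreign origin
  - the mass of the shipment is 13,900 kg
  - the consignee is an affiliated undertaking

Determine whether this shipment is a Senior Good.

paragraph 12 — Assessable Item: [the goods are not specified on the dual-use schedule? yes] OR [the consignee is not an affiliated undertaking? no] → satisfied.
paragraph 4 — Controlled Shipment: [the consignee is not a government body? yes] OR [the goods are specified on the dual-use schedule? no] OR [mass of the shipment: 13,900 kg ≥ 10,750 kg? yes] → satisfied.
paragraph 8 — Reportable Shipment: [Assessable Item (paragraph 12)? yes] AND [Controlled Shipment (paragraph 4)? yes] → satisfied.
paragraph 10 — Supervised Transfer: [the consignee is a government body? no] AND [the goods do not incorporate encryption functionality? no] AND [the goods are of domestic origin? no] → not satisfied.
paragraph 14 — Certified Item: [the goods have been substantially transformed in the territory? no] AND [the end-use certificate has been lodged? no] AND [the goods are of domestic origin? no] → not satisfied.
paragraph 15 — Provisional Good: [Supervised Transfer (paragraph 10)? no] OR [not a Certified Item (paragraph 14)? yes] → satisfied.
paragraph 6 — Tier III Transfer: [Reportable Shipment (paragraph 8)? yes] AND [Provisional Good (paragraph 15)? yes] → satisfied.
paragraph 1 — Class-T Consignment: [the exporter does not hold a general authorisation? no] AND [the destination is not a listed territory? no] → not satisfied.
paragraph 5 — Essential Consignment: [the goods have not been substantially transformed in the territory? yes] AND [the goods do not incorporate encryption functionality? no] → not satisfied.
paragraph 11 — Class-H Article: Class-T Consignment (paragraph 1)? no; not an Essential Consignment (paragraph 5)? yes; the destination is not a listed territory? no — 1 of 3 hold (need ≥2) → not satisfied.
paragraph 7 — Listed Consignment: [not a Class-H Article (paragraph 11)? yes] OR [the exporter holds a general authorisation? yes] → satisfied.
paragraph 2 — Senior Good: [not a Tier III Transfer (paragraph 6)? no] OR [not a Listed Consignment (paragraph 7)? no] → not satisfied.

No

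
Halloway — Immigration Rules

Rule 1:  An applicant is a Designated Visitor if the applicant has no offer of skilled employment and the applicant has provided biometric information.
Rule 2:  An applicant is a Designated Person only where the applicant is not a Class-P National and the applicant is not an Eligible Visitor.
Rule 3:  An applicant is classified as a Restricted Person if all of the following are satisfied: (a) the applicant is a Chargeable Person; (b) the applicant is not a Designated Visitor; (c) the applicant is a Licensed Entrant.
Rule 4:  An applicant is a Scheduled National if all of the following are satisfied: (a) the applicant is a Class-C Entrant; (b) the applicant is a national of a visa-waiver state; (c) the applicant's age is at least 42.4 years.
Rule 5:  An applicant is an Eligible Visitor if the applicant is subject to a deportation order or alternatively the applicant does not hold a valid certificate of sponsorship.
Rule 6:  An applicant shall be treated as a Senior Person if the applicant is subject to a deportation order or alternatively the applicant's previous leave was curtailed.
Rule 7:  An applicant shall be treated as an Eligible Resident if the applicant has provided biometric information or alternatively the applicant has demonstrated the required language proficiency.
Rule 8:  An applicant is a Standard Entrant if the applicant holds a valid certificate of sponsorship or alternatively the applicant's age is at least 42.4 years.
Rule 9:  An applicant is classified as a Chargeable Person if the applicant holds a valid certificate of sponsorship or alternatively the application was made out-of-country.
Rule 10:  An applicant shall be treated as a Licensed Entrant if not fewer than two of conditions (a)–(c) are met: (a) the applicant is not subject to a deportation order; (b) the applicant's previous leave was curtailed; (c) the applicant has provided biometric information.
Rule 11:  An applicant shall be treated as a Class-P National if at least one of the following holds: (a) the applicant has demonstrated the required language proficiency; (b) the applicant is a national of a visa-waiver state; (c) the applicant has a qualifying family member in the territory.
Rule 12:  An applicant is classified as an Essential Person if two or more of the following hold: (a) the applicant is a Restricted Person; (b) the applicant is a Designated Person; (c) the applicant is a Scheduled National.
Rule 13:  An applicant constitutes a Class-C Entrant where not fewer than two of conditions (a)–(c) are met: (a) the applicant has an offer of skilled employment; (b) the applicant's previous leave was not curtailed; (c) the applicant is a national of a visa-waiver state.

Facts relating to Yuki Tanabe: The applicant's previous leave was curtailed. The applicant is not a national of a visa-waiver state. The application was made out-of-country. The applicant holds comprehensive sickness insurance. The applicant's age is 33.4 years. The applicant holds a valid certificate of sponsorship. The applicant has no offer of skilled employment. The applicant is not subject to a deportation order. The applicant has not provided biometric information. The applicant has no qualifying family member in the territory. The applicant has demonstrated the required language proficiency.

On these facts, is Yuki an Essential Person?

No

Under rule 9: the applicant holds a valid certificate of sponsorship? yes; or the application was made out-of-country? yes. So the applicant is a Chargeable Person.
Under rule 1: the applicant has no offer of skilled employment? yes; and the applicant has provided biometric information? no. So the applicant is not a Designated Visitor.
Under rule 10: the applicant is not subject to a deportation order? yes; the applicant's previous leave was curtailed? yes; the applicant has provided biometric information? no — 2 of 3 hold (need ≥2) → satisfied.
Under rule 3: Chargeable Person (rule 9)? yes; and not a Designated Visitor (rule 1)? yes; and Licensed Entrant (rule 10)? yes. So the applicant is a Restricted Person.
Under rule 11: the applicant has demonstrated the required language proficiency? yes; or the applicant is a national of a visa-waiver state? no; or the applicant has a qualifying family member in the territory? no. So the applicant is a Class-P National.
Under rule 5: the applicant is subject to a deportation order? no; or the applicant does not hold a valid certificate of sponsorship? no. So the applicant is not an Eligible Visitor.
Under rule 2: not a Class-P National (rule 11)? no; and not an Eligible Visitor (rule 5)? yes. So the applicant is not a Designated Person.
Under rule 13: the applicant has an offer of skilled employment? no; the applicant's previous leave was not curtailed? no; the applicant is a national of a visa-waiver state? no — 0 of 3 hold (need ≥2) → not satisfied.
Under rule 4: Class-C Entrant (rule 13)? no; and the applicant is a national of a visa-waiver state? no; and applicant's age: 33.4 years ≥ 42.4 years? no. So the applicant is not a Scheduled National.
Under rule 12: Restricted Person (rule 3)? yes; Designated Person (rule 2)? no; Scheduled National (rule 4)? no — 1 of 3 hold (need ≥2) → not satisfied.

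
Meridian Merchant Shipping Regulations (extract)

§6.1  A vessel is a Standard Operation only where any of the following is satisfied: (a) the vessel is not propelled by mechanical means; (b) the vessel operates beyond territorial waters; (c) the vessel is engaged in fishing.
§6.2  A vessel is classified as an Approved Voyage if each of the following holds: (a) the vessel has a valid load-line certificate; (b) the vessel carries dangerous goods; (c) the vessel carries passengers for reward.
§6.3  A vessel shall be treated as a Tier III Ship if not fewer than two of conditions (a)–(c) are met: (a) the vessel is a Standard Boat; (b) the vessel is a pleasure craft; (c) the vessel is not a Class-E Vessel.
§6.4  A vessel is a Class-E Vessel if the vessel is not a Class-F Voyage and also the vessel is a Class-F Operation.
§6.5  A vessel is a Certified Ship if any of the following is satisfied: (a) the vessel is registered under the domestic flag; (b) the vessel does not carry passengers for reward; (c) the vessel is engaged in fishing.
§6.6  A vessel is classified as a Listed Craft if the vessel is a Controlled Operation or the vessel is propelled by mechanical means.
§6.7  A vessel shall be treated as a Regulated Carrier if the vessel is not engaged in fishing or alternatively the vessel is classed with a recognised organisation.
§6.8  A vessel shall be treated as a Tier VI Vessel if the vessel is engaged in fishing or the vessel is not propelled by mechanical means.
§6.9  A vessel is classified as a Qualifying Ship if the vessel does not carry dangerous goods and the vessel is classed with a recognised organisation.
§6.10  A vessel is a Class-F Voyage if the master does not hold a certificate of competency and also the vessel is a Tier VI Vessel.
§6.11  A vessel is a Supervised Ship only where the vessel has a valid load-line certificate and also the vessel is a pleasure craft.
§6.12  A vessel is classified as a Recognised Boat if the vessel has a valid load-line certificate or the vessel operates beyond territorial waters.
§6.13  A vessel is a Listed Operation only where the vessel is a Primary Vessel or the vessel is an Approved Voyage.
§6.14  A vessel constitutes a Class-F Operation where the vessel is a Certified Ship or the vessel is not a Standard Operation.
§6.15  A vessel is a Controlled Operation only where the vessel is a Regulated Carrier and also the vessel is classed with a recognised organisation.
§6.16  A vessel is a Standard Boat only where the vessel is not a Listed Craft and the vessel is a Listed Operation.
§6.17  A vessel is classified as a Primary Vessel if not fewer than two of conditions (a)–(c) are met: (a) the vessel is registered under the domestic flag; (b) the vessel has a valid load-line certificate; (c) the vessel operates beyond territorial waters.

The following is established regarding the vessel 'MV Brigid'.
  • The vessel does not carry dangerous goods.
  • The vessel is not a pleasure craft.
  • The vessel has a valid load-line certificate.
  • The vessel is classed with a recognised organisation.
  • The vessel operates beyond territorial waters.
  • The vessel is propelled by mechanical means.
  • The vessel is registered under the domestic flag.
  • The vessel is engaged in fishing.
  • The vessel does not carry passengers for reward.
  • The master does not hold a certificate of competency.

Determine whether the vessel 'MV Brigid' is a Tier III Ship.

No

Under §6.7: the vessel is not engaged in fishing? no; or the vessel is classed with a recognised organisation? yes. So the vessel is a Regulated Carrier.
Under §6.15: Regulated Carrier (§6.7)? yes; and the vessel is classed with a recognised organisation? yes. So the vessel is a Controlled Operation.
Under §6.6: Controlled Operation (§6.15)? yes; or the vessel is propelled by mechanical means? yes. So the vessel is a Listed Craft.
Under §6.17: the vessel is registered under the domestic flag? yes; the vessel has a valid load-line certificate? yes; the vessel operates beyond territorial waters? yes — 3 of 3 hold (need ≥2) → satisfied.
Under §6.2: the vessel has a valid load-line certificate? yes; and the vessel carries dangerous goods? no; and the vessel carries passengers for reward? no. So the vessel is not an Approved Voyage.
Under §6.13: Primary Vessel (§6.17)? yes; or Approved Voyage (§6.2)? no. So the vessel is a Listed Operation.
Under §6.16: not a Listed Craft (§6.6)? no; and Listed Operation (§6.13)? yes. So the vessel is not a Standard Boat.
Under §6.8: the vessel is engaged in fishing? yes; or the vessel is not propelled by mechanical means? no. So the vessel is a Tier VI Vessel.
Under §6.10: the master does not hold a certificate of competency? yes; and Tier VI Vessel (§6.8)? yes. So the vessel is a Class-F Voyage.
Under §6.5: the vessel is registered under the domestic flag? yes; or the vessel does not carry passengers for reward? yes; or the vessel is engaged in fishing? yes. So the vessel is a Certified Ship.
Under §6.1: the vessel is not propelled by mechanical means? no; or the vessel operates beyond territorial waters? yes; or the vessel is engaged in fishing? yes. So the vessel is a Standard Operation.
Under §6.14: Certified Ship (§6.5)? yes; or not a Standard Operation (§6.1)? no. So the vessel is a Class-F Operation.
Under §6.4: not a Class-F Voyage (§6.10)? no; and Class-F Operation (§6.14)? yes. So the vessel is not a Class-E Vessel.
Under §6.3: Standard Boat (§6.16)? no; the vessel is a pleasure craft? no; not a Class-E Vessel (§6.4)? yes — 1 of 3 hold (need ≥2) → not satisfied.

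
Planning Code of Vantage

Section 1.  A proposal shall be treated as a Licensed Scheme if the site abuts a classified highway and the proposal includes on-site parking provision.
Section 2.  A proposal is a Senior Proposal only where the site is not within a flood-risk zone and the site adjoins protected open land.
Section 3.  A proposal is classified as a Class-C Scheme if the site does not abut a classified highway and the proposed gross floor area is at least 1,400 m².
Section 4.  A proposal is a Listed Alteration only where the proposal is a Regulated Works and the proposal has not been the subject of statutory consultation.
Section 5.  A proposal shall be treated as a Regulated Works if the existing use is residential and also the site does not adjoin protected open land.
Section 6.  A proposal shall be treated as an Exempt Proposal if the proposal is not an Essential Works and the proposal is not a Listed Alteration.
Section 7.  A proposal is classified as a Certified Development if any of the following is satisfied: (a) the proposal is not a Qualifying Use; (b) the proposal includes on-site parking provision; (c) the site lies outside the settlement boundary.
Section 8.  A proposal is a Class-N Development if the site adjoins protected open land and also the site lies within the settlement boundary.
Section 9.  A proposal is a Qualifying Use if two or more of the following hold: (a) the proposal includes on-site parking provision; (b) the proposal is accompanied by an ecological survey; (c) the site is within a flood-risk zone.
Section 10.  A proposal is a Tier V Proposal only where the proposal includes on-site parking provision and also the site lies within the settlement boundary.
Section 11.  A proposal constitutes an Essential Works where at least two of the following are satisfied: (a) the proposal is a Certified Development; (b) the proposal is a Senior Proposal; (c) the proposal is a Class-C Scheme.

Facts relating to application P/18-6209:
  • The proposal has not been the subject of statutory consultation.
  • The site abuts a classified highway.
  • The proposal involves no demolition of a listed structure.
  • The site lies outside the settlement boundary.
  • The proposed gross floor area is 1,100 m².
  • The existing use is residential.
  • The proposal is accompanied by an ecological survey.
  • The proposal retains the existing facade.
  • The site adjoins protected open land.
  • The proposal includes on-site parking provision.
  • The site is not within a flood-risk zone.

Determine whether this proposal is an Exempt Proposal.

No

Under section 9: the proposal includes on-site parking provision? yes; the proposal is accompanied by an ecological survey? yes; the site is within a flood-risk zone? no — 2 of 3 hold (need ≥2) → satisfied.
Under section 7: not a Qualifying Use (section 9)? no; or the proposal includes on-site parking provision? yes; or the site lies outside the settlement boundary? yes. So the proposal is a Certified Development.
Under section 2: the site is not within a flood-risk zone? yes; and the site adjoins protected open land? yes. So the proposal is a Senior Proposal.
Under section 3: the site does not abut a classified highway? no; and proposed gross floor area: 1,100 m² ≥ 1,400 m²? no. So the proposal is not a Class-C Scheme.
Under section 11: Certified Development (section 7)? yes; Senior Proposal (section 2)? yes; Class-C Scheme (section 3)? no — 2 of 3 hold (need ≥2) → satisfied.
Under section 5: the existing use is residential? yes; and the site does not adjoin protected open land? no. So the proposal is not a Regulated Works.
Under section 4: Regulated Works (section 5)? no; and the proposal has not been the subject of statutory consultation? yes. So the proposal is not a Listed Alteration.
Under section 6: not an Essential Works (section 11)? no; and not a Listed Alteration (section 4)? yes. So the proposal is not an Exempt Proposal.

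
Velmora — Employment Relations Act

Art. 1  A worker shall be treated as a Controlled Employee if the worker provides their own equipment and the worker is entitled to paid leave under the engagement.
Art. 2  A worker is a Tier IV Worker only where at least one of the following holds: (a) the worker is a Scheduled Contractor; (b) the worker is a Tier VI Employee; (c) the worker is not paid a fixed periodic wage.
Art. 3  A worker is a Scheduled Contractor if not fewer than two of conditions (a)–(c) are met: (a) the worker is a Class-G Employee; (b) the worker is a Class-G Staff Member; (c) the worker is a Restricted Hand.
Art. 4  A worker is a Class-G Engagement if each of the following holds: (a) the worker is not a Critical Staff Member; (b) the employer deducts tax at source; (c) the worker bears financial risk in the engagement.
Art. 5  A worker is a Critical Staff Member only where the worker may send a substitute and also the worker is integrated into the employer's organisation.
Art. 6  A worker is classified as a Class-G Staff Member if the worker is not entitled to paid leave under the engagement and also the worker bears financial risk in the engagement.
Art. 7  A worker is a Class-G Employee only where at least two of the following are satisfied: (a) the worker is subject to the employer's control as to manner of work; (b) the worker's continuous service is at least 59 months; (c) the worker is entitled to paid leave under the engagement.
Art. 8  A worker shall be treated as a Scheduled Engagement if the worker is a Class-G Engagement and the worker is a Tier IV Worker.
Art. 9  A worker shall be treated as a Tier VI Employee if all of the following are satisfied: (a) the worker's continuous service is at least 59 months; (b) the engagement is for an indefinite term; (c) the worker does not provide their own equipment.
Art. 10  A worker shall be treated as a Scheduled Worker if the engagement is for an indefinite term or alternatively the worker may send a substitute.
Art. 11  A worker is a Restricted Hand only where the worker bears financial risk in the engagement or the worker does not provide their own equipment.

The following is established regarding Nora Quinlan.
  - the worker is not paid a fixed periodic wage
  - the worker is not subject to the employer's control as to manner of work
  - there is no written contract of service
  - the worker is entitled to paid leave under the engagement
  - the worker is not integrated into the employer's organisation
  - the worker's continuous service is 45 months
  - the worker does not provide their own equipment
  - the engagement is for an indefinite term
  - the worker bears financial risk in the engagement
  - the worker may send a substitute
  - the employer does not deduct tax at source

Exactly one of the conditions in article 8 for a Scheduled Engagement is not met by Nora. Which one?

Class-G Engagement

article 5 — Critical Staff Member: [the worker may send a substitute? yes] AND [the worker is integrated into the employer's organisation? no] → not satisfied.
article 4 — Class-G Engagement: [not a Critical Staff Member (article 5)? yes] AND [the employer deducts tax at source? no] AND [the worker bears financial risk in the engagement? yes] → not satisfied.
article 7 — Class-G Employee: the worker is subject to the employer's control as to manner of work? no; worker's continuous service: 45 months ≥ 59 months? no; the worker is entitled to paid leave under the engagement? yes — 1 of 3 hold (need ≥2) → not satisfied.
article 6 — Class-G Staff Member: [the worker is not entitled to paid leave under the engagement? no] AND [the worker bears financial risk in the engagement? yes] → not satisfied.
article 11 — Restricted Hand: [the worker bears financial risk in the engagement? yes] OR [the worker does not provide their own equipment? yes] → satisfied.
article 3 — Scheduled Contractor: Class-G Employee (article 7)? no; Class-G Staff Member (article 6)? no; Restricted Hand (article 11)? yes — 1 of 3 hold (need ≥2) → not satisfied.
article 9 — Tier VI Employee: [worker's continuous service: 45 months ≥ 59 months? no] AND [the engagement is for an indefinite term? yes] AND [the worker does not provide their own equipment? yes] → not satisfied.
article 2 — Tier IV Worker: [Scheduled Contractor (article 3)? no] OR [Tier VI Employee (article 9)? no] OR [the worker is not paid a fixed periodic wage? yes] → satisfied.
article 8 — Scheduled Engagement: [Class-G Engagement (article 4)? no] AND [Tier IV Worker (article 2)? yes] → not satisfied.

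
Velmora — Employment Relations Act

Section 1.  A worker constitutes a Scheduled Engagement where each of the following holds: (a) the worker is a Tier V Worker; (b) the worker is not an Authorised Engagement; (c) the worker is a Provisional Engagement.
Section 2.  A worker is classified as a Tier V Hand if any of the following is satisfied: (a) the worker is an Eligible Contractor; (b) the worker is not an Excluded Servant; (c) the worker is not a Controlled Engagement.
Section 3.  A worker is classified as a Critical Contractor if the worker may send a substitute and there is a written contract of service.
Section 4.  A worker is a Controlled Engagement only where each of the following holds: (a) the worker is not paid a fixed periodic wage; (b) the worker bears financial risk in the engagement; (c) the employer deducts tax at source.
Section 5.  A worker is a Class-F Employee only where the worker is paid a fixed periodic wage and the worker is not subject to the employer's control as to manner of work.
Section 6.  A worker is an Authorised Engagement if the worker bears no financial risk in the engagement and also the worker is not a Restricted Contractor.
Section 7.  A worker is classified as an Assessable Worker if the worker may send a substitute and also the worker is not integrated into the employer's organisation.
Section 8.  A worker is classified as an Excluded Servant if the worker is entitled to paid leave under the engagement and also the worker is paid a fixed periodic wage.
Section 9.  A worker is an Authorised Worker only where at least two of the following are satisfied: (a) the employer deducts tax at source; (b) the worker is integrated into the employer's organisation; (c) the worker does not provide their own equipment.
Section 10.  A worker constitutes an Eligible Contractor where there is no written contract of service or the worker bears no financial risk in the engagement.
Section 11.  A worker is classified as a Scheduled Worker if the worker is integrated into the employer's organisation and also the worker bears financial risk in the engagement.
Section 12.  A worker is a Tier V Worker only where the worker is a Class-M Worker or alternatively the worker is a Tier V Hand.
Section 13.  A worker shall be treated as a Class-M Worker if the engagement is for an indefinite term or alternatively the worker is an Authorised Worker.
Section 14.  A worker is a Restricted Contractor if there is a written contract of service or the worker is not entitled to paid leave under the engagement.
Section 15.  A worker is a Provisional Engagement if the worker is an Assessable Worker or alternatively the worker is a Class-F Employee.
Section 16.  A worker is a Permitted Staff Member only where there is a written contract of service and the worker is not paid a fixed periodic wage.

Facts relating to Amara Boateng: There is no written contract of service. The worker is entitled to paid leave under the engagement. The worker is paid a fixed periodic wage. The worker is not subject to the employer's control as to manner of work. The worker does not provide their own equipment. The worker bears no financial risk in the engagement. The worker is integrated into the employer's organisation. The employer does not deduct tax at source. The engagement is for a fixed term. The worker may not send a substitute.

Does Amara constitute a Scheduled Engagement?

Under section 9: the employer deducts tax at source? no; the worker is integrated into the employer's organisation? yes; the worker does not provide their own equipment? yes — 2 of 3 hold (need ≥2) → satisfied.
Under section 13: the engagement is for an indefinite term? no; or Authorised Worker (section 9)? yes. So the worker is a Class-M Worker.
Under section 10: there is no written contract of service? yes; or the worker bears no financial risk in the engagement? yes. So the worker is an Eligible Contractor.
Under section 8: the worker is entitled to paid leave under the engagement? yes; and the worker is paid a fixed periodic wage? yes. So the worker is an Excluded Servant.
Under section 4: the worker is not paid a fixed periodic wage? no; and the worker bears financial risk in the engagement? no; and the employer deducts tax at source? no. So the worker is not a Controlled Engagement.
Under section 2: Eligible Contractor (section 10)? yes; or not an Excluded Servant (section 8)? no; or not a Controlled Engagement (section 4)? yes. So the worker is a Tier V Hand.
Under section 12: Class-M Worker (section 13)? yes; or Tier V Hand (section 2)? yes. So the worker is a Tier V Worker.
Under section 14: there is a written contract of service? no; or the worker is not entitled to paid leave under the engagement? no. So the worker is not a Restricted Contractor.
Under section 6: the worker bears no financial risk in the engagement? yes; and not a Restricted Contractor (section 14)? yes. So the worker is an Authorised Engagement.
Under section 7: the worker may send a substitute? no; and the worker is not integrated into the employer's organisation? no. So the worker is not an Assessable Worker.
Under section 5: the worker is paid a fixed periodic wage? yes; and the worker is not subject to the employer's control as to manner of work? yes. So the worker is a Class-F Employee.
Under section 15: Assessable Worker (section 7)? no; or Class-F Employee (section 5)? yes. So the worker is a Provisional Engagement.
Under section 1: Tier V Worker (section 12)? yes; and not an Authorised Engagement (section 6)? no; and Provisional Engagement (section 15)? yes. So the worker is not a Scheduled Engagement.

No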